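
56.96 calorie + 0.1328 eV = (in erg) 2.383e+09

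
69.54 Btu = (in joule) 7.337e+04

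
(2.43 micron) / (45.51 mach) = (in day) 1.815e-15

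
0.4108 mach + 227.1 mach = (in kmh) 2.789e+05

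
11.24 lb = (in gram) 5098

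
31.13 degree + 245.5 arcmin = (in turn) 0.09784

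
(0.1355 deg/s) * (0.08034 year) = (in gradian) 3.814e+05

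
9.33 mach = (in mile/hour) 7106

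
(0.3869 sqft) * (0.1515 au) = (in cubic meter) 8.146e+08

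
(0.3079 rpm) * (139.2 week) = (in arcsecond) 5.599e+11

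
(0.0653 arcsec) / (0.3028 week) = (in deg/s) 9.905e-11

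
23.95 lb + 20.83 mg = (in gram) 1.086e+04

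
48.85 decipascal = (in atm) 4.821e-05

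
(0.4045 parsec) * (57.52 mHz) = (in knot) 1.396e+15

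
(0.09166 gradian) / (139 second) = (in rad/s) 1.036e-05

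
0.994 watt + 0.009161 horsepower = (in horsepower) 0.01049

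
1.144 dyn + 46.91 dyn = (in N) 0.0004805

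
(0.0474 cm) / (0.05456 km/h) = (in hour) 8.688e-06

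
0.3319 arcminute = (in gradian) 0.006146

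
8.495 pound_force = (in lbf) 8.495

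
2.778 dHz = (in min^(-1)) 16.67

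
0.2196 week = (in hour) 36.89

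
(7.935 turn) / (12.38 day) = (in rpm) 0.0004451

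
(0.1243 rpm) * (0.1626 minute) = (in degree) 7.276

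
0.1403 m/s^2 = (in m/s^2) 0.1403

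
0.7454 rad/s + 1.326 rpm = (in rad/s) 0.8843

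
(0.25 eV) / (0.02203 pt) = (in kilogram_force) 5.255e-16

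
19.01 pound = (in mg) 8.623e+06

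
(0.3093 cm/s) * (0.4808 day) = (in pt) 3.642e+05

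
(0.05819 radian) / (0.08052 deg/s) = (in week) 6.846e-05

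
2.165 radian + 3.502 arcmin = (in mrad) 2166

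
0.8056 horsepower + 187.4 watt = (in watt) 788.1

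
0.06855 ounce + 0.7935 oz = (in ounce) 0.862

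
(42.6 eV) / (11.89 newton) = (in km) 5.74e-22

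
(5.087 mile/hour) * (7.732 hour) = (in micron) 6.33e+10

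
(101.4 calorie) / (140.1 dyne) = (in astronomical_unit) 2.024e-06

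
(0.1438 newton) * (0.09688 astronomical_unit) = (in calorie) 4.981e+08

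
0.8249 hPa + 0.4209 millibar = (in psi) 0.01807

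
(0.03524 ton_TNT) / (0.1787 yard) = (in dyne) 9.023e+13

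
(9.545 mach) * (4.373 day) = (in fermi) 1.228e+24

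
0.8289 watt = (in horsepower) 0.001112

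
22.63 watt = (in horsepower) 0.03035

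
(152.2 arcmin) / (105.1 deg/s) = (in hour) 6.704e-06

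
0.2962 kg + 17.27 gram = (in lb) 0.6911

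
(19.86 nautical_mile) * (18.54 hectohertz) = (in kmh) 2.455e+08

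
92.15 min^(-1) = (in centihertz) 153.6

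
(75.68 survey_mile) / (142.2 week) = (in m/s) 0.001416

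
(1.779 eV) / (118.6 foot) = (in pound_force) 1.773e-21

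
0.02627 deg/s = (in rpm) 0.004378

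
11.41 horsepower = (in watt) 8508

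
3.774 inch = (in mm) 95.86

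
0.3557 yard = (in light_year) 3.438e-17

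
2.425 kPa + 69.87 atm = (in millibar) 7.082e+04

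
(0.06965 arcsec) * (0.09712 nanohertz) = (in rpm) 3.132e-16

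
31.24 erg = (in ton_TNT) 7.467e-16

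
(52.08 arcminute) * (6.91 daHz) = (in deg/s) 59.98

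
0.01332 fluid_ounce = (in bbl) 2.478e-06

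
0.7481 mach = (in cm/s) 2.547e+04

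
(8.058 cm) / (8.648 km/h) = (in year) 1.064e-09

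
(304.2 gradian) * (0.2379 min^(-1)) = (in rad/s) 0.01895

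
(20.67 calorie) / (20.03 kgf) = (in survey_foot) 1.444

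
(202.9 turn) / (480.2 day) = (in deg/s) 0.001761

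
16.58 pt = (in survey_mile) 3.634e-06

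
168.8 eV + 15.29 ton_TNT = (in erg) 6.397e+17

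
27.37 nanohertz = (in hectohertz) 2.737e-10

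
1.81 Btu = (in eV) 1.192e+22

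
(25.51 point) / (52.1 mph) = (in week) 6.389e-10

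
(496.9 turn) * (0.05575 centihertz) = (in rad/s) 1.741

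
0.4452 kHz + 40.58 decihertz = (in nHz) 4.493e+11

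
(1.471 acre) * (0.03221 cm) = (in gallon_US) 506.5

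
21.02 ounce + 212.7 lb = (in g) 9.708e+04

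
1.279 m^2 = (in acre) 0.000316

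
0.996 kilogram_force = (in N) 9.767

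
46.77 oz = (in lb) 2.923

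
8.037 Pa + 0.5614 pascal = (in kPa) 0.008598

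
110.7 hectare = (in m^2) 1.107e+06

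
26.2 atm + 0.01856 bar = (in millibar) 2.657e+04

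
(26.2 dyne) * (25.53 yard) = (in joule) 0.006116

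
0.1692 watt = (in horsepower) 0.0002269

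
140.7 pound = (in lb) 140.7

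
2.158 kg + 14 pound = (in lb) 18.76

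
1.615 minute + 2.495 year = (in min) 1.311e+06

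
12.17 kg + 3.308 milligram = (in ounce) 429.3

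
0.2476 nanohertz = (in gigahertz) 2.476e-19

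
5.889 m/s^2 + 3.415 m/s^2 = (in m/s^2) 9.304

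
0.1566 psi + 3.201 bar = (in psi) 46.58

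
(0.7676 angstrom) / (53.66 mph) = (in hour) 8.889e-16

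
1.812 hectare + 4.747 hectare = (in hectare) 6.559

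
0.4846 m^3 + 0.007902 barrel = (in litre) 485.9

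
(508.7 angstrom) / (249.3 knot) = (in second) 3.966e-10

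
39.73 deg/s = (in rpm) 6.622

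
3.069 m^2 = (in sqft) 33.03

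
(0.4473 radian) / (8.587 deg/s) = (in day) 3.454e-05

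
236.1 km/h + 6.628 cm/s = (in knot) 127.6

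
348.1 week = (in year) 6.676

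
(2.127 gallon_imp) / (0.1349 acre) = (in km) 1.771e-08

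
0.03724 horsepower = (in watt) 27.77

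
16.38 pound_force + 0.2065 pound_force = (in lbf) 16.59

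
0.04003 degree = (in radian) 0.0006987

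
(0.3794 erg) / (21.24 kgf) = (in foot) 5.976e-10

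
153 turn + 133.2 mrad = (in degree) 5.509e+04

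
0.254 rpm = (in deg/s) 1.524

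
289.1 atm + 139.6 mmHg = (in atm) 289.3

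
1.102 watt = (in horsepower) 0.001478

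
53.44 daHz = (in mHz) 5.344e+05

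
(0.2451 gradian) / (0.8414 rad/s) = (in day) 5.296e-08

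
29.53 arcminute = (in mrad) 8.59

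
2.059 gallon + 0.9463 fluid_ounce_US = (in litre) 7.822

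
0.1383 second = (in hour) 3.842e-05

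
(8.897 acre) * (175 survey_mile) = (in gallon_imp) 2.231e+12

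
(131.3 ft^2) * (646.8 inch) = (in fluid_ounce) 6.776e+06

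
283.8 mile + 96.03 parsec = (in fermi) 2.963e+33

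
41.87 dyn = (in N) 0.0004187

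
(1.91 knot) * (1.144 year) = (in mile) 2.203e+04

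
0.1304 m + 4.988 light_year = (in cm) 4.719e+18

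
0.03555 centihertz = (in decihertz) 0.003555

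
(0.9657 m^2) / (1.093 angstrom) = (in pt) 2.504e+13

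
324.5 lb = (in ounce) 5192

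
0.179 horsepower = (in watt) 133.5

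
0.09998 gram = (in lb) 0.0002204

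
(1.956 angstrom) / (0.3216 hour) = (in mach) 4.962e-16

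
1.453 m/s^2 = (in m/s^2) 1.453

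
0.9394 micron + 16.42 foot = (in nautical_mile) 0.002702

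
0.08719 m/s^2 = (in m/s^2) 0.08719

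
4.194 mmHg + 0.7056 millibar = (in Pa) 629.7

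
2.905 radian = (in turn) 0.4623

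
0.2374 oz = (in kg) 0.00673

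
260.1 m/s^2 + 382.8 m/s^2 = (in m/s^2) 642.9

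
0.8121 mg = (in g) 0.0008121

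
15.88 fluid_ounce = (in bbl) 0.002954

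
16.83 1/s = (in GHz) 1.683e-08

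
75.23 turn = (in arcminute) 1.625e+06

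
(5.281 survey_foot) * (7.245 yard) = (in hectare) 0.001066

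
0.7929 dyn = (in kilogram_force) 8.085e-07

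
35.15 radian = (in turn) 5.594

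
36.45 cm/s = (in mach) 0.00107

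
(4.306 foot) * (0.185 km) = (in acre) 0.06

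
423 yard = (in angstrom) 3.868e+12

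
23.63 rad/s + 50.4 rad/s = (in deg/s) 4242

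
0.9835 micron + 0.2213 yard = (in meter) 0.2024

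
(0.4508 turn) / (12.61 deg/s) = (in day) 0.000149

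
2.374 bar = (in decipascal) 2.374e+06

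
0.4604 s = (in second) 0.4604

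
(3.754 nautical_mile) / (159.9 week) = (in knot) 0.0001397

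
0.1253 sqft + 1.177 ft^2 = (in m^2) 0.121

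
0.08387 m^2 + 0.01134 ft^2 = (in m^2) 0.08492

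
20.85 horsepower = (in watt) 1.555e+04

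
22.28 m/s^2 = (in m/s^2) 22.28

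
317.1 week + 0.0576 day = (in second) 1.918e+08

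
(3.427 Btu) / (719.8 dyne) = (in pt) 1.424e+09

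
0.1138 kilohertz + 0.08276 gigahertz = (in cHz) 8.276e+09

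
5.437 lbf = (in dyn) 2.418e+06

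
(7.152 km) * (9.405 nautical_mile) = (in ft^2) 1.341e+09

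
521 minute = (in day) 0.3618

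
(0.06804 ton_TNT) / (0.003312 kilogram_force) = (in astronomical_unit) 0.05859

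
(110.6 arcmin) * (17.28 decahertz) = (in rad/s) 5.559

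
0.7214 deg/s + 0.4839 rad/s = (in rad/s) 0.4965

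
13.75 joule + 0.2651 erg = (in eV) 8.582e+19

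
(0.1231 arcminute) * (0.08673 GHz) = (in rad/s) 3106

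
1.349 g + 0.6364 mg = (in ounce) 0.04761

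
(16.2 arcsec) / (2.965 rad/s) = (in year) 8.4e-13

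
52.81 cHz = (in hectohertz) 0.005281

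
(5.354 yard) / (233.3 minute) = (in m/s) 0.0003497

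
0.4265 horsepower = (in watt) 318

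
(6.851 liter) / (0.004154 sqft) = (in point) 5.032e+04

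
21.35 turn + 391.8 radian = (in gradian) 3.348e+04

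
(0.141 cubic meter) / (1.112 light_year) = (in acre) 3.312e-21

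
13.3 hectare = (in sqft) 1.432e+06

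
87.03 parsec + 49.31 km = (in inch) 1.057e+20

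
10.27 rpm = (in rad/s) 1.075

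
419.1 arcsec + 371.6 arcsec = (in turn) 0.0006101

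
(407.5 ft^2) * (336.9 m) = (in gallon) 3.369e+06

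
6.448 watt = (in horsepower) 0.008647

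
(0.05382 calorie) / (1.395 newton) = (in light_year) 1.706e-17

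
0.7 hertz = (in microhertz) 7e+05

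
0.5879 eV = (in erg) 9.419e-13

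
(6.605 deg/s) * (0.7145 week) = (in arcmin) 1.713e+08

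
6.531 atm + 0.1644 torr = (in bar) 6.618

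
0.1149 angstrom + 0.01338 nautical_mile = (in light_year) 2.619e-15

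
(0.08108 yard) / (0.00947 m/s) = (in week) 1.294e-05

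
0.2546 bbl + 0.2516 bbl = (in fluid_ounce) 2721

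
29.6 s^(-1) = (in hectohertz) 0.296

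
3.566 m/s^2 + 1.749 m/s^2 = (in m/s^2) 5.315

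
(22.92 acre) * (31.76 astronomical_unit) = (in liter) 4.407e+20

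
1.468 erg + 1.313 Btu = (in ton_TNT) 3.311e-07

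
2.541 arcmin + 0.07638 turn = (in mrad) 480.6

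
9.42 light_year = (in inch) 3.509e+18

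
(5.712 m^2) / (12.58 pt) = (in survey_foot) 4223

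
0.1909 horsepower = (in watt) 142.4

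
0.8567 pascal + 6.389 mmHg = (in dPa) 8527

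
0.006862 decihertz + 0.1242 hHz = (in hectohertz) 0.1242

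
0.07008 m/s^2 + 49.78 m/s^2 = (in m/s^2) 49.85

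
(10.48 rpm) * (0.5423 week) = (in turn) 5.729e+04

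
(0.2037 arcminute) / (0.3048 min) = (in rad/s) 3.24e-06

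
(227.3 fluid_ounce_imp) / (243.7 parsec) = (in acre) 2.122e-25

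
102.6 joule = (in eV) 6.404e+20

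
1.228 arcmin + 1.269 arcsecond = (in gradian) 0.02313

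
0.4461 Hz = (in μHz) 4.461e+05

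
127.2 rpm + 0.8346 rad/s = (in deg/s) 811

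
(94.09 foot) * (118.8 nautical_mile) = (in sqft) 6.792e+07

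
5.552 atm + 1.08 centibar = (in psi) 81.75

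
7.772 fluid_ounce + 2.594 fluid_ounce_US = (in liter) 0.3066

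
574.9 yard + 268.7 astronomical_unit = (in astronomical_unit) 268.7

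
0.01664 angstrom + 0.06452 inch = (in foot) 0.005377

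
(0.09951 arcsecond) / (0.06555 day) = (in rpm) 8.134e-10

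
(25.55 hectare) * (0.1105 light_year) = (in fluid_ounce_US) 9.032e+24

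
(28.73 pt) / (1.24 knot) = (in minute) 0.0002648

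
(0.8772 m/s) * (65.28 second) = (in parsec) 1.856e-15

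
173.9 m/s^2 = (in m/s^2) 173.9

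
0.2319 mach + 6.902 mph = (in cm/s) 8205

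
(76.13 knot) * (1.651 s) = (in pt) 1.833e+05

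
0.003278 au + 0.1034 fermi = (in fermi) 4.904e+23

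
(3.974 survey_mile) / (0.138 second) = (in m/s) 4.634e+04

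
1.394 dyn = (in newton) 1.394e-05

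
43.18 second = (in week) 7.14e-05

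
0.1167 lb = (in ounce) 1.867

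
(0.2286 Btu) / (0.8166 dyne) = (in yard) 3.23e+07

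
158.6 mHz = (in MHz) 1.586e-07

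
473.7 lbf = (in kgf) 214.9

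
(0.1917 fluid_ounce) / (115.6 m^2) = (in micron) 0.04904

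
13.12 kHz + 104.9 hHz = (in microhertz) 2.361e+10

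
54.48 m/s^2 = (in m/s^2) 54.48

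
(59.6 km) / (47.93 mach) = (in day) 4.227e-05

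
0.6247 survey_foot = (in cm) 19.04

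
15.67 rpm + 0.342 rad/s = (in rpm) 18.94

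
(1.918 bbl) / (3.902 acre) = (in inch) 0.0007603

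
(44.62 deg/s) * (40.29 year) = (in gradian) 6.299e+10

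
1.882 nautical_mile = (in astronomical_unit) 2.33e-08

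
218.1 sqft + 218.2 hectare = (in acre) 539.2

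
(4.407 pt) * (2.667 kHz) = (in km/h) 14.93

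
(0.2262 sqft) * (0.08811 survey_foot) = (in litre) 0.5644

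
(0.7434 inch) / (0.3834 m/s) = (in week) 8.143e-08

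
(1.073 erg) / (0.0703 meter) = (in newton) 1.526e-06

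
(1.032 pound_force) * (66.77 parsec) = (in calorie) 2.261e+18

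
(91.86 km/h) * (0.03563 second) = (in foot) 2.983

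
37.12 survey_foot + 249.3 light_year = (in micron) 2.359e+24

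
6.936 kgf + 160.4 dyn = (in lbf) 15.29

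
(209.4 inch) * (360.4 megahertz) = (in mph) 4.288e+09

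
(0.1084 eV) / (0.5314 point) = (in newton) 9.264e-17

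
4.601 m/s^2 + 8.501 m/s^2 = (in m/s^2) 13.1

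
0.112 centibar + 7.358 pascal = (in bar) 0.001194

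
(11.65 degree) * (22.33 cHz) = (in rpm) 0.4336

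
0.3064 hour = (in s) 1103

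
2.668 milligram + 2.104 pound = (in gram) 954.4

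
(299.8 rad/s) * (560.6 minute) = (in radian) 1.008e+07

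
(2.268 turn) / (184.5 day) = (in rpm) 8.537e-06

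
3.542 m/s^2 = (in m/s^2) 3.542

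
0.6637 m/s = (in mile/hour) 1.485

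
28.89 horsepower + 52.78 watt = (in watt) 2.16e+04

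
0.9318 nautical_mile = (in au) 1.154e-08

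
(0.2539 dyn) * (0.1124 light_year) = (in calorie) 6.453e+08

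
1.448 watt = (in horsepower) 0.001942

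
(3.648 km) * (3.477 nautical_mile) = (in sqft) 2.529e+08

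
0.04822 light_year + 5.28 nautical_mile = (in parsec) 0.01478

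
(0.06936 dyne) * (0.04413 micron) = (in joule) 3.061e-14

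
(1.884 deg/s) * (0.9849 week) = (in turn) 3117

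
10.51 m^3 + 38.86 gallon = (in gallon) 2815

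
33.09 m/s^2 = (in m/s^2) 33.09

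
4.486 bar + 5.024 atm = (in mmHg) 7183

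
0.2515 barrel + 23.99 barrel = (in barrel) 24.24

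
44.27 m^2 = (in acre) 0.01094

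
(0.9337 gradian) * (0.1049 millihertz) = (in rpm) 1.469e-05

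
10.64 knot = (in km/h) 19.71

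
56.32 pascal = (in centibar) 0.05632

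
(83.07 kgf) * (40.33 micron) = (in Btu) 3.114e-05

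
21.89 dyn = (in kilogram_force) 2.232e-05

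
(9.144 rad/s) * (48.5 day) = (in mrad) 3.832e+10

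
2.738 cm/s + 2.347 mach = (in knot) 1553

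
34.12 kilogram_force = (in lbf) 75.22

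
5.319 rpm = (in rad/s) 0.557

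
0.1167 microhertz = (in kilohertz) 1.167e-10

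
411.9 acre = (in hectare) 166.7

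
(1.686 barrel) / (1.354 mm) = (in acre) 0.04892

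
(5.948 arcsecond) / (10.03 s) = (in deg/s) 0.0001647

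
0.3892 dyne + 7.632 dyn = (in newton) 8.021e-05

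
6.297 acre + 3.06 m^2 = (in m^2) 2.549e+04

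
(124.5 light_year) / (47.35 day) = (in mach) 8.456e+08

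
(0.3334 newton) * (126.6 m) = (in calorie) 10.09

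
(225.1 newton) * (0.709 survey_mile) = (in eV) 1.603e+24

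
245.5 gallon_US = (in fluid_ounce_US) 3.142e+04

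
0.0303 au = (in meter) 4.533e+09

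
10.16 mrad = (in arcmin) 34.93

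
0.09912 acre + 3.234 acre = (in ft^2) 1.452e+05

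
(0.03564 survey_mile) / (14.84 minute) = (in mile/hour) 0.1441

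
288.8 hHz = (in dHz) 2.888e+05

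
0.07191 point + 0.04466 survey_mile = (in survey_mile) 0.04466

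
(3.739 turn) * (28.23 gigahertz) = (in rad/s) 6.632e+11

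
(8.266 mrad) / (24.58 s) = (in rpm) 0.003211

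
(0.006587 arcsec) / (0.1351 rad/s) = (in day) 2.736e-12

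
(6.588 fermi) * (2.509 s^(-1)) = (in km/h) 5.951e-14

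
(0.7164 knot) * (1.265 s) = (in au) 3.116e-12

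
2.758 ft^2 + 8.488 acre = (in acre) 8.488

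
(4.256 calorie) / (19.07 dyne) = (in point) 2.647e+08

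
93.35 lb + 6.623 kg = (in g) 4.897e+04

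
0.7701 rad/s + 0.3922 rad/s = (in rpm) 11.1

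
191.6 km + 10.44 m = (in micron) 1.916e+11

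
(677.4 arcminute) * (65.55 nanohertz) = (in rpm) 1.233e-07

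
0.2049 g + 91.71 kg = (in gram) 9.171e+04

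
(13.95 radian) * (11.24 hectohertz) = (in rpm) 1.497e+05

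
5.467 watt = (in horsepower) 0.007331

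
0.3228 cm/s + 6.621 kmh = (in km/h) 6.633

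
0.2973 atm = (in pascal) 3.012e+04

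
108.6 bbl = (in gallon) 4561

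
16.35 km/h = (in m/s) 4.542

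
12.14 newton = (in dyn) 1.214e+06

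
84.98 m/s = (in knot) 165.2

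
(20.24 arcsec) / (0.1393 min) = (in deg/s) 0.0006727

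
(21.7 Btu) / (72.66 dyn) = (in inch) 1.241e+09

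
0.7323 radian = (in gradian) 46.62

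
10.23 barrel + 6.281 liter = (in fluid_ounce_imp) 5.746e+04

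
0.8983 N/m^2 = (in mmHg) 0.006738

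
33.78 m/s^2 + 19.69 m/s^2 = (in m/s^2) 53.47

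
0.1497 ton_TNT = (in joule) 6.263e+08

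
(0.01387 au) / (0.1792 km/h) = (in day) 4.825e+05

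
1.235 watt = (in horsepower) 0.001656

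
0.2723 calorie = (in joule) 1.139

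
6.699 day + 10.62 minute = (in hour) 161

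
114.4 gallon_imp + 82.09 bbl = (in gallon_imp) 2985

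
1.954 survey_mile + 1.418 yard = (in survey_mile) 1.955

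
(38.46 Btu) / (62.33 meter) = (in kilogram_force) 66.38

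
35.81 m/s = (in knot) 69.61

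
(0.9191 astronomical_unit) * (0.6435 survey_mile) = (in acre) 3.519e+10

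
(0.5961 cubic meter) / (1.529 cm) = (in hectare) 0.003899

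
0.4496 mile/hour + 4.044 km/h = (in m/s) 1.324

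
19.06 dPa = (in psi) 0.0002764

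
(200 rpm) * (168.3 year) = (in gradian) 7.077e+12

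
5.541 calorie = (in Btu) 0.02197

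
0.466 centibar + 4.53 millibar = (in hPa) 9.19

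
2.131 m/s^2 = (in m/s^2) 2.131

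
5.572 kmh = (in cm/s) 154.8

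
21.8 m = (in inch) 858.3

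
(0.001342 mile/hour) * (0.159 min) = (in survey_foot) 0.01878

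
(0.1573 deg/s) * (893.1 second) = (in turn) 0.3902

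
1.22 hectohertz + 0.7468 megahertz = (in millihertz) 7.469e+08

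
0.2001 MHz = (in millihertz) 2.001e+08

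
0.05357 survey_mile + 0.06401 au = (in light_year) 1.012e-06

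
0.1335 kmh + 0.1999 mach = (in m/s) 68.1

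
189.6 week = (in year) 3.636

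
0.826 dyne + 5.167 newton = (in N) 5.167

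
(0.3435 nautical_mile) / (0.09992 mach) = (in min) 0.3116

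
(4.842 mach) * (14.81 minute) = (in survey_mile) 910.3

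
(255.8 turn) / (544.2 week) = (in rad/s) 4.883e-06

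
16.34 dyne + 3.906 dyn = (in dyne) 20.25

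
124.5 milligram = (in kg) 0.0001245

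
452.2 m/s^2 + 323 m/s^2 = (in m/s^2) 775.2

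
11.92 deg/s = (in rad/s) 0.208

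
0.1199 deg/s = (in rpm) 0.01998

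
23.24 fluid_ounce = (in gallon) 0.1816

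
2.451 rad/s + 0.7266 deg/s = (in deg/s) 141.2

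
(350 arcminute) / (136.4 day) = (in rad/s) 8.639e-09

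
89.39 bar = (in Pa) 8.939e+06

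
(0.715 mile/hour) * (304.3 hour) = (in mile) 217.6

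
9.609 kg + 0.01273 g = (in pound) 21.18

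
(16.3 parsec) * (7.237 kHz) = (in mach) 1.069e+19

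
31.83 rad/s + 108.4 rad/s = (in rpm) 1339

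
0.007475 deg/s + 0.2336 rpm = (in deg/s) 1.409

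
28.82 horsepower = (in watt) 2.149e+04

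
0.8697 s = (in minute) 0.0145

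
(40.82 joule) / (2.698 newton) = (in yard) 16.55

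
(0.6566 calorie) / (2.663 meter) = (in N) 1.032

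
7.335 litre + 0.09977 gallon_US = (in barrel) 0.04851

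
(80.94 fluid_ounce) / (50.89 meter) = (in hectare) 4.704e-09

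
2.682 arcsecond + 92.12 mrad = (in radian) 0.09213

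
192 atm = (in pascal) 1.945e+07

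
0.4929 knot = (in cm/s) 25.36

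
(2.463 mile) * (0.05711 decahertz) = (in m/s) 2264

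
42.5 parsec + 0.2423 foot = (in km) 1.311e+15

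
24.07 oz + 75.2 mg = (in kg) 0.6824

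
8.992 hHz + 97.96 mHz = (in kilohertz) 0.8993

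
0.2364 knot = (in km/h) 0.4378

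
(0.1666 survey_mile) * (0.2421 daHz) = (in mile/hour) 1452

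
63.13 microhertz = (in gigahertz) 6.313e-14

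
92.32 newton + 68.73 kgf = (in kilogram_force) 78.14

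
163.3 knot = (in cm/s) 8401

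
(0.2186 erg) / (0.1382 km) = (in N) 1.582e-10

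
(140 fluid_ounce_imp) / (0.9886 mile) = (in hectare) 2.5e-10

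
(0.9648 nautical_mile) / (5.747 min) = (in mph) 11.59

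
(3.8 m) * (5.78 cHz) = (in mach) 0.0006451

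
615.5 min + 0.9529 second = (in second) 3.693e+04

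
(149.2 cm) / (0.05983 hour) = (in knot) 0.01347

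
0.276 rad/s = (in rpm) 2.636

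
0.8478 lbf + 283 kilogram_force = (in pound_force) 624.8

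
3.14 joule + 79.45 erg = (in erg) 3.14e+07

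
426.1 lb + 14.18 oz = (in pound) 427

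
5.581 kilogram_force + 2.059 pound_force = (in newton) 63.89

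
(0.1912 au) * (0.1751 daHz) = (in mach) 1.471e+08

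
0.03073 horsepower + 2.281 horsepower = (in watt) 1724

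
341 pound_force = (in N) 1517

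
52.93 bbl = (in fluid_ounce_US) 2.846e+05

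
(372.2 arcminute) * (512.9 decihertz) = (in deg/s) 318.2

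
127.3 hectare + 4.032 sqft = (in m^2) 1.273e+06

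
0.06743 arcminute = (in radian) 1.961e-05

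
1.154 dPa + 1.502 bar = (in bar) 1.502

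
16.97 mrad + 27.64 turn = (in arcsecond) 3.582e+07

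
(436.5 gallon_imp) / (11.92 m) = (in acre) 4.114e-05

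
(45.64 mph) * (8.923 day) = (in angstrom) 1.573e+17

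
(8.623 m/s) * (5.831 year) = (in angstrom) 1.586e+19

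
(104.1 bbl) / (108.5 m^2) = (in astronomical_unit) 1.02e-12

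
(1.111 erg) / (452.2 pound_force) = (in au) 3.692e-22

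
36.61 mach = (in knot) 2.423e+04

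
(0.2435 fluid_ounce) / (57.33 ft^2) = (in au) 9.038e-18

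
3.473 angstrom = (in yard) 3.798e-10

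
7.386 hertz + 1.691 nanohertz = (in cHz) 738.6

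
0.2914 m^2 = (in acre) 7.201e-05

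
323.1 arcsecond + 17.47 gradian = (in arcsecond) 5.693e+04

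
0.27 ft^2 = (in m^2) 0.02508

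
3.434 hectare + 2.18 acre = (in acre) 10.67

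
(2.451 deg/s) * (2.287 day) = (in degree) 4.843e+05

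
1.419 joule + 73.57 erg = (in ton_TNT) 3.392e-10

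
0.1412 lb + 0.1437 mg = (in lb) 0.1412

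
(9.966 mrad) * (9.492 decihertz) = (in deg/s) 0.542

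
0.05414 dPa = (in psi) 7.852e-07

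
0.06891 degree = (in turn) 0.0001914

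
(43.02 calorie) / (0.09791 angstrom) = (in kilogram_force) 1.875e+12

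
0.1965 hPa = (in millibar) 0.1965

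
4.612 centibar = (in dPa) 4.612e+04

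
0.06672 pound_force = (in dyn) 2.968e+04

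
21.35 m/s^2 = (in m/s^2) 21.35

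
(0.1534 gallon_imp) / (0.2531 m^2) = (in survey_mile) 1.712e-06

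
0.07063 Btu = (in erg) 7.452e+08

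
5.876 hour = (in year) 0.0006708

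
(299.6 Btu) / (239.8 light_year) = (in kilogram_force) 1.421e-14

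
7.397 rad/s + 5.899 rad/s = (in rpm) 127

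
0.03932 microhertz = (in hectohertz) 3.932e-10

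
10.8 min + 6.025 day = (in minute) 8687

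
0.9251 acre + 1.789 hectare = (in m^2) 2.163e+04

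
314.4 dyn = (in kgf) 0.0003206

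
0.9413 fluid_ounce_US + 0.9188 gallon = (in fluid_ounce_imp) 123.4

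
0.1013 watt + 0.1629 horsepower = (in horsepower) 0.163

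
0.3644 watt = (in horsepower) 0.0004887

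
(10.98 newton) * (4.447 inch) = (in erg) 1.24e+07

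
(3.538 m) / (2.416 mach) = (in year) 1.364e-10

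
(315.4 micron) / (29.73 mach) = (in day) 3.606e-13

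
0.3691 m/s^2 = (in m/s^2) 0.3691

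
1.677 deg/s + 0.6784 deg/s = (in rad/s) 0.04111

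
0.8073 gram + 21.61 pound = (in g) 9803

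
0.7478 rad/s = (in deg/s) 42.85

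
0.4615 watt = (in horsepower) 0.0006189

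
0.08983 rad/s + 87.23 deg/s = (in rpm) 15.4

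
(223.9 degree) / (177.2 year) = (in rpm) 6.678e-09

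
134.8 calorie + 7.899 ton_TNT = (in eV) 2.063e+29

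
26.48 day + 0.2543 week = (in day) 28.26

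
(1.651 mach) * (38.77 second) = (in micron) 2.18e+10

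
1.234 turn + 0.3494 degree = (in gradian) 494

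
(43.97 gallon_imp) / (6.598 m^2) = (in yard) 0.03313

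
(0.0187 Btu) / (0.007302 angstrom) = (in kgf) 2.755e+12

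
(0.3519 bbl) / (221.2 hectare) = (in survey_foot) 8.298e-08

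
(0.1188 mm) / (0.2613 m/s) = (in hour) 1.263e-07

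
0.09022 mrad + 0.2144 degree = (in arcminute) 13.17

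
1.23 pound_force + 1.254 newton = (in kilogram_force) 0.6858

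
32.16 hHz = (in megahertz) 0.003216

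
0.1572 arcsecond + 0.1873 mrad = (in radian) 0.0001881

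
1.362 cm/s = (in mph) 0.03047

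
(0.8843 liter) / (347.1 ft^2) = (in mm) 0.02742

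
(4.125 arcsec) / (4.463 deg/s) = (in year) 8.141e-12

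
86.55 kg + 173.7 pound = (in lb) 364.5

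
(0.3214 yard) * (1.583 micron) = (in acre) 1.15e-10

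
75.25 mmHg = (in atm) 0.09901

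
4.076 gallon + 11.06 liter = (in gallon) 6.998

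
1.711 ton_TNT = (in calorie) 1.711e+09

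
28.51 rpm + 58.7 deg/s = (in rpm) 38.29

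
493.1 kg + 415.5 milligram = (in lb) 1087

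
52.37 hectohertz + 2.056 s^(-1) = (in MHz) 0.005239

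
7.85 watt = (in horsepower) 0.01053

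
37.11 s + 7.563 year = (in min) 3.975e+06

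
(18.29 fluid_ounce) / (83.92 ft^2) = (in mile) 4.311e-08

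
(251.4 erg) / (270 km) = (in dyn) 9.311e-06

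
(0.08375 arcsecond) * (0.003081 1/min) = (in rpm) 1.991e-10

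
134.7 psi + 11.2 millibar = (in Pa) 9.298e+05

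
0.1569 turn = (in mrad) 985.8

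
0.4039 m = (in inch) 15.9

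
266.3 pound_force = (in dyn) 1.185e+08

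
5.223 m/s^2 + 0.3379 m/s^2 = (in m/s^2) 5.561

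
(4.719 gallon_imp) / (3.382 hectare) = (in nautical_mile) 3.425e-10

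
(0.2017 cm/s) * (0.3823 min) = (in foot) 0.1518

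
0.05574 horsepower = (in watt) 41.57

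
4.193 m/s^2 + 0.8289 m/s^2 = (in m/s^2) 5.022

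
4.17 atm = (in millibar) 4225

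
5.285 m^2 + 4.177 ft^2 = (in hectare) 0.0005673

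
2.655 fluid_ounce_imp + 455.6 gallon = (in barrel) 10.85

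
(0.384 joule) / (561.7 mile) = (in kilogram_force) 4.332e-08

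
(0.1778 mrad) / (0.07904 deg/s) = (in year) 4.087e-09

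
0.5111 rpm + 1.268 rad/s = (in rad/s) 1.322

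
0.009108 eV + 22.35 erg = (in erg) 22.35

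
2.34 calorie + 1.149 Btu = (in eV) 7.627e+21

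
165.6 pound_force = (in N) 736.6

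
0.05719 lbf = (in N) 0.2544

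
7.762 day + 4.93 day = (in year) 0.03477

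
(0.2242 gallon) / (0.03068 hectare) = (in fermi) 2.766e+09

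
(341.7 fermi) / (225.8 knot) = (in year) 9.328e-23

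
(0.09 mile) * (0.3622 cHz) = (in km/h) 1.889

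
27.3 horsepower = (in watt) 2.036e+04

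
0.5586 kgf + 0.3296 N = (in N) 5.808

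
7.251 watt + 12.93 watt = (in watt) 20.18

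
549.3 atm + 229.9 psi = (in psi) 8302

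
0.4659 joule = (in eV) 2.908e+18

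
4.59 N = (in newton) 4.59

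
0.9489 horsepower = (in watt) 707.6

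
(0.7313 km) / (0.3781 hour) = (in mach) 0.001578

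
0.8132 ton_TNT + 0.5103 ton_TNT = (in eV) 3.456e+28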